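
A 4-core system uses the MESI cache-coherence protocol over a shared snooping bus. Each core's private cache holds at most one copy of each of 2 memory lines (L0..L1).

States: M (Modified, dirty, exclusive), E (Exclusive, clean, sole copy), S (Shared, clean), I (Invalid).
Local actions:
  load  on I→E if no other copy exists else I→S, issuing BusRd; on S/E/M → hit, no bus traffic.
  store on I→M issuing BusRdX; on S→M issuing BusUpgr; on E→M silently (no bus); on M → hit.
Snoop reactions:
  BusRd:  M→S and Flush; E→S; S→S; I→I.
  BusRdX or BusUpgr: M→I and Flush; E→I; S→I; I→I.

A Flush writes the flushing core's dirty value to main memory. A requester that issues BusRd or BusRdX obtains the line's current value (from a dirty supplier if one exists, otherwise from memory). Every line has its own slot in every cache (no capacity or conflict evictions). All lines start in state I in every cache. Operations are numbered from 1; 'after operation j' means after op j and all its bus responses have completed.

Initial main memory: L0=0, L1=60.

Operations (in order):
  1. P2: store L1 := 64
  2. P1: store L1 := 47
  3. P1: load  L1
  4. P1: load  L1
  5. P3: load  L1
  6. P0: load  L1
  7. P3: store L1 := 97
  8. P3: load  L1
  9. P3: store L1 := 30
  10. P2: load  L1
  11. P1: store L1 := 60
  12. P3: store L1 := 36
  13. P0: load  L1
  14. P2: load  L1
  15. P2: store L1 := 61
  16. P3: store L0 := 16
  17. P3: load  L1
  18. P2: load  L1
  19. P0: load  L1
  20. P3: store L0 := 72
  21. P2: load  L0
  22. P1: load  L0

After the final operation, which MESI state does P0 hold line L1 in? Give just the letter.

state = S

  op1 P2: store L1 := 64 → I/I/M/I on L1; bus BusRdX; mem=60
  op2 P1: store L1 := 47 → I/M/I/I on L1; bus BusRdX Flush; mem=64
  op3 P1: load  L1 → I/M/I/I on L1; bus (none); mem=64
  op4 P1: load  L1 → I/M/I/I on L1; bus (none); mem=64
  op5 P3: load  L1 → I/S/I/S on L1; bus BusRd Flush; mem=47
  op6 P0: load  L1 → S/S/I/S on L1; bus BusRd; mem=47
  op7 P3: store L1 := 97 → I/I/I/M on L1; bus BusUpgr; mem=47
  op8 P3: load  L1 → I/I/I/M on L1; bus (none); mem=47
  op9 P3: store L1 := 30 → I/I/I/M on L1; bus (none); mem=47
  op10 P2: load  L1 → I/I/S/S on L1; bus BusRd Flush; mem=30
  op11 P1: store L1 := 60 → I/M/I/I on L1; bus BusRdX; mem=30
  op12 P3: store L1 := 36 → I/I/I/M on L1; bus BusRdX Flush; mem=60
  op13 P0: load  L1 → S/I/I/S on L1; bus BusRd Flush; mem=36
  op14 P2: load  L1 → S/I/S/S on L1; bus BusRd; mem=36
  op15 P2: store L1 := 61 → I/I/M/I on L1; bus BusUpgr; mem=36
  op16 P3: store L0 := 16 → I/I/I/M on L0; bus BusRdX; mem=0
  op17 P3: load  L1 → I/I/S/S on L1; bus BusRd Flush; mem=61
  op18 P2: load  L1 → I/I/S/S on L1; bus (none); mem=61
  op19 P0: load  L1 → S/I/S/S on L1; bus BusRd; mem=61
  op20 P3: store L0 := 72 → I/I/I/M on L0; bus (none); mem=0
  op21 P2: load  L0 → I/I/S/S on L0; bus BusRd Flush; mem=72
  op22 P1: load  L0 → I/S/S/S on L0; bus BusRd; mem=72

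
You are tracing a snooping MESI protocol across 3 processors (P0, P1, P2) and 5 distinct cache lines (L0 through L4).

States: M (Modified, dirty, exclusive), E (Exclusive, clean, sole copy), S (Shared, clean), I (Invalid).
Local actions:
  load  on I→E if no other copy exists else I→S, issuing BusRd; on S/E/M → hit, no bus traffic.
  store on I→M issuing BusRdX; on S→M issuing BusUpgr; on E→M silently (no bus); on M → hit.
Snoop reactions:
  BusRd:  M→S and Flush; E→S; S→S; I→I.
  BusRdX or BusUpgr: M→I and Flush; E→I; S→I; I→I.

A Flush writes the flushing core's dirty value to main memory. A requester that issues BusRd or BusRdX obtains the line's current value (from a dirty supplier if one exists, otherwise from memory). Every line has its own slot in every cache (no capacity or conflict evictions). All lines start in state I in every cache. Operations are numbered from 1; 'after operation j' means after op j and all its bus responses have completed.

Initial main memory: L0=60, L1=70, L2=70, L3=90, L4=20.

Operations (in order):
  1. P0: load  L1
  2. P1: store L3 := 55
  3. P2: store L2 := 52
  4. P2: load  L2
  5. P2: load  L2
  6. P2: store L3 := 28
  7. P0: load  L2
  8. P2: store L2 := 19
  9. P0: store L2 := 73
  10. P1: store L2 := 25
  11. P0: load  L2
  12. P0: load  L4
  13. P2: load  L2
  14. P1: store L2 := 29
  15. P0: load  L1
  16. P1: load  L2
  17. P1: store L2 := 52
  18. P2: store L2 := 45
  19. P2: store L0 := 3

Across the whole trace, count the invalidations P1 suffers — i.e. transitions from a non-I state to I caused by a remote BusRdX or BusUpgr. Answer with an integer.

1. P0: load  L1  bus=[BusRd]  L1: P0=E P1=I P2=I  mem[L1]=70
2. P1: store L3 := 55  bus=[BusRdX]  L3: P0=I P1=M P2=I  mem[L3]=90
3. P2: store L2 := 52  bus=[BusRdX]  L2: P0=I P1=I P2=M  mem[L2]=70
4. P2: load  L2  bus=[-]  L2: P0=I P1=I P2=M  mem[L2]=70
5. P2: load  L2  bus=[-]  L2: P0=I P1=I P2=M  mem[L2]=70
6. P2: store L3 := 28  bus=[BusRdX,Flush]  L3: P0=I P1=I P2=M  mem[L3]=55
7. P0: load  L2  bus=[BusRd,Flush]  L2: P0=S P1=I P2=S  mem[L2]=52
8. P2: store L2 := 19  bus=[BusUpgr]  L2: P0=I P1=I P2=M  mem[L2]=52
9. P0: store L2 := 73  bus=[BusRdX,Flush]  L2: P0=M P1=I P2=I  mem[L2]=19
10. P1: store L2 := 25  bus=[BusRdX,Flush]  L2: P0=I P1=M P2=I  mem[L2]=73
11. P0: load  L2  bus=[BusRd,Flush]  L2: P0=S P1=S P2=I  mem[L2]=25
12. P0: load  L4  bus=[BusRd]  L4: P0=E P1=I P2=I  mem[L4]=20
13. P2: load  L2  bus=[BusRd]  L2: P0=S P1=S P2=S  mem[L2]=25
14. P1: store L2 := 29  bus=[BusUpgr]  L2: P0=I P1=M P2=I  mem[L2]=25
15. P0: load  L1  bus=[-]  L1: P0=E P1=I P2=I  mem[L1]=70
16. P1: load  L2  bus=[-]  L2: P0=I P1=M P2=I  mem[L2]=25
17. P1: store L2 := 52  bus=[-]  L2: P0=I P1=M P2=I  mem[L2]=25
18. P2: store L2 := 45  bus=[BusRdX,Flush]  L2: P0=I P1=I P2=M  mem[L2]=52
19. P2: store L0 := 3  bus=[BusRdX]  L0: P0=I P1=I P2=M  mem[L0]=60

invalidations = 2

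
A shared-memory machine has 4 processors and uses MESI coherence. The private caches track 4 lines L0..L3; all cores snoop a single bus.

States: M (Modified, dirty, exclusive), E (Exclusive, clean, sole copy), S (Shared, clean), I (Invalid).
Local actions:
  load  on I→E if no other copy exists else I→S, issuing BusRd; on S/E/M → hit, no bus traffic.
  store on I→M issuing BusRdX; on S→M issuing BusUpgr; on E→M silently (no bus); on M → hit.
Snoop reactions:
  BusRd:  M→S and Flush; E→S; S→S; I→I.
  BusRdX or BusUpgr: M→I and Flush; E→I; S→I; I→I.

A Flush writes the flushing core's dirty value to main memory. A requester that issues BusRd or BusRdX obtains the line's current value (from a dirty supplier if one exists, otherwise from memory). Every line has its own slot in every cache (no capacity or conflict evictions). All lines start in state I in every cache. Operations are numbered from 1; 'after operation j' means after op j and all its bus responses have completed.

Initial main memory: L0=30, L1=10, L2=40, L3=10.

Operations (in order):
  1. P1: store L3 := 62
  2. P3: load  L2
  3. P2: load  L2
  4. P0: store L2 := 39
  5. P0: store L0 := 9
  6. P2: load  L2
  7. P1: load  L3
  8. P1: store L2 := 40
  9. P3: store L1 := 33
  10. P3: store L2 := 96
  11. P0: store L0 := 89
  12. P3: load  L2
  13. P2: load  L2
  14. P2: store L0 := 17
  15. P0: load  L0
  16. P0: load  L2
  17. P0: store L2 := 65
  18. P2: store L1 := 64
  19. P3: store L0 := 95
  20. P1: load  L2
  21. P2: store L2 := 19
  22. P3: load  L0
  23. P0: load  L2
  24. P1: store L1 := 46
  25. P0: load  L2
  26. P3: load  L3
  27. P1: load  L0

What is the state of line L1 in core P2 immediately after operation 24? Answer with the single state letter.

state = I

  op1 P1: store L3 := 62 → I/M/I/I on L3; bus BusRdX; mem=10
  op2 P3: load  L2 → I/I/I/E on L2; bus BusRd; mem=40
  op3 P2: load  L2 → I/I/S/S on L2; bus BusRd; mem=40
  op4 P0: store L2 := 39 → M/I/I/I on L2; bus BusRdX; mem=40
  op5 P0: store L0 := 9 → M/I/I/I on L0; bus BusRdX; mem=30
  op6 P2: load  L2 → S/I/S/I on L2; bus BusRd Flush; mem=39
  op7 P1: load  L3 → I/M/I/I on L3; bus (none); mem=10
  op8 P1: store L2 := 40 → I/M/I/I on L2; bus BusRdX; mem=39
  op9 P3: store L1 := 33 → I/I/I/M on L1; bus BusRdX; mem=10
  op10 P3: store L2 := 96 → I/I/I/M on L2; bus BusRdX Flush; mem=40
  op11 P0: store L0 := 89 → M/I/I/I on L0; bus (none); mem=30
  op12 P3: load  L2 → I/I/I/M on L2; bus (none); mem=40
  op13 P2: load  L2 → I/I/S/S on L2; bus BusRd Flush; mem=96
  op14 P2: store L0 := 17 → I/I/M/I on L0; bus BusRdX Flush; mem=89
  op15 P0: load  L0 → S/I/S/I on L0; bus BusRd Flush; mem=17
  op16 P0: load  L2 → S/I/S/S on L2; bus BusRd; mem=96
  op17 P0: store L2 := 65 → M/I/I/I on L2; bus BusUpgr; mem=96
  op18 P2: store L1 := 64 → I/I/M/I on L1; bus BusRdX Flush; mem=33
  op19 P3: store L0 := 95 → I/I/I/M on L0; bus BusRdX; mem=17
  op20 P1: load  L2 → S/S/I/I on L2; bus BusRd Flush; mem=65
  op21 P2: store L2 := 19 → I/I/M/I on L2; bus BusRdX; mem=65
  op22 P3: load  L0 → I/I/I/M on L0; bus (none); mem=17
  op23 P0: load  L2 → S/I/S/I on L2; bus BusRd Flush; mem=19
  op24 P1: store L1 := 46 → I/M/I/I on L1; bus BusRdX Flush; mem=64
  op25 P0: load  L2 → S/I/S/I on L2; bus (none); mem=19
  op26 P3: load  L3 → I/S/I/S on L3; bus BusRd Flush; mem=62
  op27 P1: load  L0 → I/S/I/S on L0; bus BusRd Flush; mem=95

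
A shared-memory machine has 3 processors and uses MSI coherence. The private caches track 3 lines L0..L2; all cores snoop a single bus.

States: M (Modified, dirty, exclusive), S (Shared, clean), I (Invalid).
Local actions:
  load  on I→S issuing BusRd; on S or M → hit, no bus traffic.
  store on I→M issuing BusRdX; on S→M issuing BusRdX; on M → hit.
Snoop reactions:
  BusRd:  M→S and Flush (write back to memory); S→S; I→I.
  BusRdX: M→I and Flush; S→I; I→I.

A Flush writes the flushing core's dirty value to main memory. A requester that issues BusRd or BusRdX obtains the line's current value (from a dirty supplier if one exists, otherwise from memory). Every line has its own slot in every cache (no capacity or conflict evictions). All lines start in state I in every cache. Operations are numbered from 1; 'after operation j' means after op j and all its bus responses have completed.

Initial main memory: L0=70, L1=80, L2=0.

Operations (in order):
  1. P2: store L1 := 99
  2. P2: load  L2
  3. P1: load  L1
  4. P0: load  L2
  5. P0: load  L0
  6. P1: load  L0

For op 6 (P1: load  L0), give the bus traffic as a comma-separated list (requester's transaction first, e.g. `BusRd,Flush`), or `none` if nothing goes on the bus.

bus = BusRd

[1] P2: store L1 := 99 | P0:I, P1:I, P2:M(99) | bus: BusRdX
[2] P2: load  L2 | P0:I, P1:I, P2:S(0) | bus: BusRd
[3] P1: load  L1 | P0:I, P1:S(99), P2:S(99) | bus: BusRd,Flush
[4] P0: load  L2 | P0:S(0), P1:I, P2:S(0) | bus: BusRd
[5] P0: load  L0 | P0:S(70), P1:I, P2:I | bus: BusRd
[6] P1: load  L0 | P0:S(70), P1:S(70), P2:I | bus: BusRd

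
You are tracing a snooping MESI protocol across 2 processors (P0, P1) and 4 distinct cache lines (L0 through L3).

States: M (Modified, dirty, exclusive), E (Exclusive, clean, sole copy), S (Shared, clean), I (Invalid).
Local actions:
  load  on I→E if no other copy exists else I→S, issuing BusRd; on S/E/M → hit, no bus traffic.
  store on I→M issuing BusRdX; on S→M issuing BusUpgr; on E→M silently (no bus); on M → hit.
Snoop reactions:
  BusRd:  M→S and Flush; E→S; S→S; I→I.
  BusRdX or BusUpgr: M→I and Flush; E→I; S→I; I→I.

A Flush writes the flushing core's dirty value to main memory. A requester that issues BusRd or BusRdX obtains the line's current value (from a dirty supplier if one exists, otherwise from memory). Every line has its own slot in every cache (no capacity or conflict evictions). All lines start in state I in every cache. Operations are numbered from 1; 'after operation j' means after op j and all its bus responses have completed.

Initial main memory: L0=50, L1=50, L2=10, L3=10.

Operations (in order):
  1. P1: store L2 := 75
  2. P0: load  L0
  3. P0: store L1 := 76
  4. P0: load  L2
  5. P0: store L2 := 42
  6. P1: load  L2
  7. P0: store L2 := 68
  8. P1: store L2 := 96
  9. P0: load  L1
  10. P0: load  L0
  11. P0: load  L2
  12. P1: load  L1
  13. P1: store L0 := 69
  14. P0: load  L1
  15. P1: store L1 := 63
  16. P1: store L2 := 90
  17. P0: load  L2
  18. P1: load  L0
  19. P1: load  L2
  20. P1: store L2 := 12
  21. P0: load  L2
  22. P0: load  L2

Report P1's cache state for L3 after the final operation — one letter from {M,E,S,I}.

1. P1: store L2 := 75  bus=[BusRdX]  L2: P0=I P1=M  mem[L2]=10
2. P0: load  L0  bus=[BusRd]  L0: P0=E P1=I  mem[L0]=50
3. P0: store L1 := 76  bus=[BusRdX]  L1: P0=M P1=I  mem[L1]=50
4. P0: load  L2  bus=[BusRd,Flush]  L2: P0=S P1=S  mem[L2]=75
5. P0: store L2 := 42  bus=[BusUpgr]  L2: P0=M P1=I  mem[L2]=75
6. P1: load  L2  bus=[BusRd,Flush]  L2: P0=S P1=S  mem[L2]=42
7. P0: store L2 := 68  bus=[BusUpgr]  L2: P0=M P1=I  mem[L2]=42
8. P1: store L2 := 96  bus=[BusRdX,Flush]  L2: P0=I P1=M  mem[L2]=68
9. P0: load  L1  bus=[-]  L1: P0=M P1=I  mem[L1]=50
10. P0: load  L0  bus=[-]  L0: P0=E P1=I  mem[L0]=50
11. P0: load  L2  bus=[BusRd,Flush]  L2: P0=S P1=S  mem[L2]=96
12. P1: load  L1  bus=[BusRd,Flush]  L1: P0=S P1=S  mem[L1]=76
13. P1: store L0 := 69  bus=[BusRdX]  L0: P0=I P1=M  mem[L0]=50
14. P0: load  L1  bus=[-]  L1: P0=S P1=S  mem[L1]=76
15. P1: store L1 := 63  bus=[BusUpgr]  L1: P0=I P1=M  mem[L1]=76
16. P1: store L2 := 90  bus=[BusUpgr]  L2: P0=I P1=M  mem[L2]=96
17. P0: load  L2  bus=[BusRd,Flush]  L2: P0=S P1=S  mem[L2]=90
18. P1: load  L0  bus=[-]  L0: P0=I P1=M  mem[L0]=50
19. P1: load  L2  bus=[-]  L2: P0=S P1=S  mem[L2]=90
20. P1: store L2 := 12  bus=[BusUpgr]  L2: P0=I P1=M  mem[L2]=90
21. P0: load  L2  bus=[BusRd,Flush]  L2: P0=S P1=S  mem[L2]=12
22. P0: load  L2  bus=[-]  L2: P0=S P1=S  mem[L2]=12

state = I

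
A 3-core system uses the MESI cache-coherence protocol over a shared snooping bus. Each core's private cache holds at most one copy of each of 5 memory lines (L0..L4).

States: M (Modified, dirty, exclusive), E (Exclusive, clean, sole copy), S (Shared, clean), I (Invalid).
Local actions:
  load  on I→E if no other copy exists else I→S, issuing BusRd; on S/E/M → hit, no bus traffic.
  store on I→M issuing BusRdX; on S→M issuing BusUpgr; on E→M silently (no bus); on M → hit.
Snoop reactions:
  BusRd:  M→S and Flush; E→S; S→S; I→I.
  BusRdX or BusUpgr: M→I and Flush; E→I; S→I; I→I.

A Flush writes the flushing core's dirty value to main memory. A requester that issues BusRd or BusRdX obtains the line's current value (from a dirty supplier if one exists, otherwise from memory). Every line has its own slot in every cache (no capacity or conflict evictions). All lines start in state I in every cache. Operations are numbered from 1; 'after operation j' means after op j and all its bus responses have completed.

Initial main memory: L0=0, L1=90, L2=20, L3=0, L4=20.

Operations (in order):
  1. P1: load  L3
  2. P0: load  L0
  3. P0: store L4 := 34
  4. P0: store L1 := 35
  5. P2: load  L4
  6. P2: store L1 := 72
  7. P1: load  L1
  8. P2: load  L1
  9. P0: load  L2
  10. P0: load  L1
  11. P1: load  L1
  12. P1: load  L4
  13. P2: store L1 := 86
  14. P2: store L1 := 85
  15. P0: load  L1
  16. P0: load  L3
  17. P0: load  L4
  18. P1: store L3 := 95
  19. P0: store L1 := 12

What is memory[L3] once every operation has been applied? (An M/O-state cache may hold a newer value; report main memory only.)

[1] P1: load  L3 | P0:I, P1:E(0), P2:I | bus: BusRd
[2] P0: load  L0 | P0:E(0), P1:I, P2:I | bus: BusRd
[3] P0: store L4 := 34 | P0:M(34), P1:I, P2:I | bus: BusRdX
[4] P0: store L1 := 35 | P0:M(35), P1:I, P2:I | bus: BusRdX
[5] P2: load  L4 | P0:S(34), P1:I, P2:S(34) | bus: BusRd,Flush
[6] P2: store L1 := 72 | P0:I, P1:I, P2:M(72) | bus: BusRdX,Flush
[7] P1: load  L1 | P0:I, P1:S(72), P2:S(72) | bus: BusRd,Flush
[8] P2: load  L1 | P0:I, P1:S(72), P2:S(72) | bus: none
[9] P0: load  L2 | P0:E(20), P1:I, P2:I | bus: BusRd
[10] P0: load  L1 | P0:S(72), P1:S(72), P2:S(72) | bus: BusRd
[11] P1: load  L1 | P0:S(72), P1:S(72), P2:S(72) | bus: none
[12] P1: load  L4 | P0:S(34), P1:S(34), P2:S(34) | bus: BusRd
[13] P2: store L1 := 86 | P0:I, P1:I, P2:M(86) | bus: BusUpgr
[14] P2: store L1 := 85 | P0:I, P1:I, P2:M(85) | bus: none
[15] P0: load  L1 | P0:S(85), P1:I, P2:S(85) | bus: BusRd,Flush
[16] P0: load  L3 | P0:S(0), P1:S(0), P2:I | bus: BusRd
[17] P0: load  L4 | P0:S(34), P1:S(34), P2:S(34) | bus: none
[18] P1: store L3 := 95 | P0:I, P1:M(95), P2:I | bus: BusUpgr
[19] P0: store L1 := 12 | P0:M(12), P1:I, P2:I | bus: BusUpgr

memory[L3] = 0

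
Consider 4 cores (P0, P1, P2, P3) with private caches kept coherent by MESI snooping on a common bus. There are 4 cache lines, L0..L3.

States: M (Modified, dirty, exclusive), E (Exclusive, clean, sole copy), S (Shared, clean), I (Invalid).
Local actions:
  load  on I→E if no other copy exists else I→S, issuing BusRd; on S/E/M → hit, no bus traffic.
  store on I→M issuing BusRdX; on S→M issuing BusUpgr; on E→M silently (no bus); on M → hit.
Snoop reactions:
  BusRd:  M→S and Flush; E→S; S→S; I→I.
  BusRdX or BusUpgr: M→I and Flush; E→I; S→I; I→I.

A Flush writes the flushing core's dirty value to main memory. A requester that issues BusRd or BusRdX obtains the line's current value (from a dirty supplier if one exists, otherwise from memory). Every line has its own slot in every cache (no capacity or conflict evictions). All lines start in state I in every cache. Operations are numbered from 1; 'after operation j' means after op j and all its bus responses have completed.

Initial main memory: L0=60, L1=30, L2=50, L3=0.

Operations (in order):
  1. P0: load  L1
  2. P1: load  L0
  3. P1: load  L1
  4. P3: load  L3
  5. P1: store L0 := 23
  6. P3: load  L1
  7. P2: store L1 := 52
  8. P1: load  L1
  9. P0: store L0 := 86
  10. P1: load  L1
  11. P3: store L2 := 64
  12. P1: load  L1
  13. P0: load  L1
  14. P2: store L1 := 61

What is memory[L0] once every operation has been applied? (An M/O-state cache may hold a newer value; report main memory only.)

[1] P0: load  L1 | P0:E(30), P1:I, P2:I, P3:I | bus: BusRd
[2] P1: load  L0 | P0:I, P1:E(60), P2:I, P3:I | bus: BusRd
[3] P1: load  L1 | P0:S(30), P1:S(30), P2:I, P3:I | bus: BusRd
[4] P3: load  L3 | P0:I, P1:I, P2:I, P3:E(0) | bus: BusRd
[5] P1: store L0 := 23 | P0:I, P1:M(23), P2:I, P3:I | bus: none
[6] P3: load  L1 | P0:S(30), P1:S(30), P2:I, P3:S(30) | bus: BusRd
[7] P2: store L1 := 52 | P0:I, P1:I, P2:M(52), P3:I | bus: BusRdX
[8] P1: load  L1 | P0:I, P1:S(52), P2:S(52), P3:I | bus: BusRd,Flush
[9] P0: store L0 := 86 | P0:M(86), P1:I, P2:I, P3:I | bus: BusRdX,Flush
[10] P1: load  L1 | P0:I, P1:S(52), P2:S(52), P3:I | bus: none
[11] P3: store L2 := 64 | P0:I, P1:I, P2:I, P3:M(64) | bus: BusRdX
[12] P1: load  L1 | P0:I, P1:S(52), P2:S(52), P3:I | bus: none
[13] P0: load  L1 | P0:S(52), P1:S(52), P2:S(52), P3:I | bus: BusRd
[14] P2: store L1 := 61 | P0:I, P1:I, P2:M(61), P3:I | bus: BusUpgr

memory[L0] = 23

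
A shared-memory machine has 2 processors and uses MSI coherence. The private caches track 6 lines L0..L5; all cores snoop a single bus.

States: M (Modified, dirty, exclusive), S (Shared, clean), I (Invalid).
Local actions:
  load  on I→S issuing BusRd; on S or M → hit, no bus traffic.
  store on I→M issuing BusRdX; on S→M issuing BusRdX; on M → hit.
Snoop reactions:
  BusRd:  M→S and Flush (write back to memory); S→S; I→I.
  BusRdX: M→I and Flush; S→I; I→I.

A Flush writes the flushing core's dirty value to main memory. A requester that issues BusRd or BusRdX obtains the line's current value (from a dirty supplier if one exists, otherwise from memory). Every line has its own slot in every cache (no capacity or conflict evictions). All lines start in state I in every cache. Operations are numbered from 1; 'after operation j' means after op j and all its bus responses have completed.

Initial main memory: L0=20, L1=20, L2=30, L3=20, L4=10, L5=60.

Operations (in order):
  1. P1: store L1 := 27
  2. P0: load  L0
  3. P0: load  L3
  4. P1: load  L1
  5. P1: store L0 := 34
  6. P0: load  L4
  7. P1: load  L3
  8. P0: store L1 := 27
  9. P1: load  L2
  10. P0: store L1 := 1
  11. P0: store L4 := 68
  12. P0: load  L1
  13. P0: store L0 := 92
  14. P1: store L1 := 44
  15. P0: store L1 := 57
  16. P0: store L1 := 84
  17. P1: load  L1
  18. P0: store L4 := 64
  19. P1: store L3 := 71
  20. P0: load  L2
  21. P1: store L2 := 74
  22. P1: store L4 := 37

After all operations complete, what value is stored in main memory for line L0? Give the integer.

memory[L0] = 34

  op1 P1: store L1 := 27 → I/M on L1; bus BusRdX; mem=20
  op2 P0: load  L0 → S/I on L0; bus BusRd; mem=20
  op3 P0: load  L3 → S/I on L3; bus BusRd; mem=20
  op4 P1: load  L1 → I/M on L1; bus (none); mem=20
  op5 P1: store L0 := 34 → I/M on L0; bus BusRdX; mem=20
  op6 P0: load  L4 → S/I on L4; bus BusRd; mem=10
  op7 P1: load  L3 → S/S on L3; bus BusRd; mem=20
  op8 P0: store L1 := 27 → M/I on L1; bus BusRdX Flush; mem=27
  op9 P1: load  L2 → I/S on L2; bus BusRd; mem=30
  op10 P0: store L1 := 1 → M/I on L1; bus (none); mem=27
  op11 P0: store L4 := 68 → M/I on L4; bus BusRdX; mem=10
  op12 P0: load  L1 → M/I on L1; bus (none); mem=27
  op13 P0: store L0 := 92 → M/I on L0; bus BusRdX Flush; mem=34
  op14 P1: store L1 := 44 → I/M on L1; bus BusRdX Flush; mem=1
  op15 P0: store L1 := 57 → M/I on L1; bus BusRdX Flush; mem=44
  op16 P0: store L1 := 84 → M/I on L1; bus (none); mem=44
  op17 P1: load  L1 → S/S on L1; bus BusRd Flush; mem=84
  op18 P0: store L4 := 64 → M/I on L4; bus (none); mem=10
  op19 P1: store L3 := 71 → I/M on L3; bus BusRdX; mem=20
  op20 P0: load  L2 → S/S on L2; bus BusRd; mem=30
  op21 P1: store L2 := 74 → I/M on L2; bus BusRdX; mem=30
  op22 P1: store L4 := 37 → I/M on L4; bus BusRdX Flush; mem=64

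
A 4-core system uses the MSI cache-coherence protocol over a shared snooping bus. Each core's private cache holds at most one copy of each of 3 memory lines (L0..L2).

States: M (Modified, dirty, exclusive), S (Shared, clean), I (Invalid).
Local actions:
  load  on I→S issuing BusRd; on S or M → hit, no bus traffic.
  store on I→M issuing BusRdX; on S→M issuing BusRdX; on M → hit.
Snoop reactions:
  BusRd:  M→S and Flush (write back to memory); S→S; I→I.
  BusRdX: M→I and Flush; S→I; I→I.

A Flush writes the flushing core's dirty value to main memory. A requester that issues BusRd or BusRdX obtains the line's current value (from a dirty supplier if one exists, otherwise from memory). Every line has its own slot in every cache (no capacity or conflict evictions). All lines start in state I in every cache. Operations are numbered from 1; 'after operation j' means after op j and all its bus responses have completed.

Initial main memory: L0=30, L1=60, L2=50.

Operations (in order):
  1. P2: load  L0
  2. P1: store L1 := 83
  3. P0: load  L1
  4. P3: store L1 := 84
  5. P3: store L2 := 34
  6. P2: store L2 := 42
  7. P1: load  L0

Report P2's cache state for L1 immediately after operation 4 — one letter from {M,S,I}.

state = I

[1] P2: load  L0 | P0:I, P1:I, P2:S(30), P3:I | bus: BusRd
[2] P1: store L1 := 83 | P0:I, P1:M(83), P2:I, P3:I | bus: BusRdX
[3] P0: load  L1 | P0:S(83), P1:S(83), P2:I, P3:I | bus: BusRd,Flush
[4] P3: store L1 := 84 | P0:I, P1:I, P2:I, P3:M(84) | bus: BusRdX
[5] P3: store L2 := 34 | P0:I, P1:I, P2:I, P3:M(34) | bus: BusRdX
[6] P2: store L2 := 42 | P0:I, P1:I, P2:M(42), P3:I | bus: BusRdX,Flush
[7] P1: load  L0 | P0:I, P1:S(30), P2:S(30), P3:I | bus: BusRd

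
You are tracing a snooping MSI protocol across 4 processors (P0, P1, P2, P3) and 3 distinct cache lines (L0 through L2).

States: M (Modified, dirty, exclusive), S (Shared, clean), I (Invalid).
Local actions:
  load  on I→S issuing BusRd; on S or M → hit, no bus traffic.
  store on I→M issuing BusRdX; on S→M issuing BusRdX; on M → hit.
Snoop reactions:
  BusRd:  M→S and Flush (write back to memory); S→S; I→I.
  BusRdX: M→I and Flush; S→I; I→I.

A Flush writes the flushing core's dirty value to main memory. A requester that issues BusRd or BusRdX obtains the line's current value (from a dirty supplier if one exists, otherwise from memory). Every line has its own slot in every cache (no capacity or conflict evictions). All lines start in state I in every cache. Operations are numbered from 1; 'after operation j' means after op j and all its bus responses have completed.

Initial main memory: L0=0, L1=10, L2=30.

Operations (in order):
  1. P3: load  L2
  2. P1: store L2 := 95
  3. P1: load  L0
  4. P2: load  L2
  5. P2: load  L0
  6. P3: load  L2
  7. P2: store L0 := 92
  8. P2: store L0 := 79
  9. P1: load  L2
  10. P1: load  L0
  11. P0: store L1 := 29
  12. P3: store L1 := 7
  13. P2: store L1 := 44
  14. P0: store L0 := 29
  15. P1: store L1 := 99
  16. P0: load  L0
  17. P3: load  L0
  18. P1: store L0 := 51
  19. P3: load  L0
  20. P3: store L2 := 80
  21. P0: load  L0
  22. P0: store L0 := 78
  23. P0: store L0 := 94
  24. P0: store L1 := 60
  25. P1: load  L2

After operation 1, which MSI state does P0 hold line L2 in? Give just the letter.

state = I

[1] P3: load  L2 | P0:I, P1:I, P2:I, P3:S(30) | bus: BusRd
[2] P1: store L2 := 95 | P0:I, P1:M(95), P2:I, P3:I | bus: BusRdX
[3] P1: load  L0 | P0:I, P1:S(0), P2:I, P3:I | bus: BusRd
[4] P2: load  L2 | P0:I, P1:S(95), P2:S(95), P3:I | bus: BusRd,Flush
[5] P2: load  L0 | P0:I, P1:S(0), P2:S(0), P3:I | bus: BusRd
[6] P3: load  L2 | P0:I, P1:S(95), P2:S(95), P3:S(95) | bus: BusRd
[7] P2: store L0 := 92 | P0:I, P1:I, P2:M(92), P3:I | bus: BusRdX
[8] P2: store L0 := 79 | P0:I, P1:I, P2:M(79), P3:I | bus: none
[9] P1: load  L2 | P0:I, P1:S(95), P2:S(95), P3:S(95) | bus: none
[10] P1: load  L0 | P0:I, P1:S(79), P2:S(79), P3:I | bus: BusRd,Flush
[11] P0: store L1 := 29 | P0:M(29), P1:I, P2:I, P3:I | bus: BusRdX
[12] P3: store L1 := 7 | P0:I, P1:I, P2:I, P3:M(7) | bus: BusRdX,Flush
[13] P2: store L1 := 44 | P0:I, P1:I, P2:M(44), P3:I | bus: BusRdX,Flush
[14] P0: store L0 := 29 | P0:M(29), P1:I, P2:I, P3:I | bus: BusRdX
[15] P1: store L1 := 99 | P0:I, P1:M(99), P2:I, P3:I | bus: BusRdX,Flush
[16] P0: load  L0 | P0:M(29), P1:I, P2:I, P3:I | bus: none
[17] P3: load  L0 | P0:S(29), P1:I, P2:I, P3:S(29) | bus: BusRd,Flush
[18] P1: store L0 := 51 | P0:I, P1:M(51), P2:I, P3:I | bus: BusRdX
[19] P3: load  L0 | P0:I, P1:S(51), P2:I, P3:S(51) | bus: BusRd,Flush
[20] P3: store L2 := 80 | P0:I, P1:I, P2:I, P3:M(80) | bus: BusRdX
[21] P0: load  L0 | P0:S(51), P1:S(51), P2:I, P3:S(51) | bus: BusRd
[22] P0: store L0 := 78 | P0:M(78), P1:I, P2:I, P3:I | bus: BusRdX
[23] P0: store L0 := 94 | P0:M(94), P1:I, P2:I, P3:I | bus: none
[24] P0: store L1 := 60 | P0:M(60), P1:I, P2:I, P3:I | bus: BusRdX,Flush
[25] P1: load  L2 | P0:I, P1:S(80), P2:I, P3:S(80) | bus: BusRd,Flush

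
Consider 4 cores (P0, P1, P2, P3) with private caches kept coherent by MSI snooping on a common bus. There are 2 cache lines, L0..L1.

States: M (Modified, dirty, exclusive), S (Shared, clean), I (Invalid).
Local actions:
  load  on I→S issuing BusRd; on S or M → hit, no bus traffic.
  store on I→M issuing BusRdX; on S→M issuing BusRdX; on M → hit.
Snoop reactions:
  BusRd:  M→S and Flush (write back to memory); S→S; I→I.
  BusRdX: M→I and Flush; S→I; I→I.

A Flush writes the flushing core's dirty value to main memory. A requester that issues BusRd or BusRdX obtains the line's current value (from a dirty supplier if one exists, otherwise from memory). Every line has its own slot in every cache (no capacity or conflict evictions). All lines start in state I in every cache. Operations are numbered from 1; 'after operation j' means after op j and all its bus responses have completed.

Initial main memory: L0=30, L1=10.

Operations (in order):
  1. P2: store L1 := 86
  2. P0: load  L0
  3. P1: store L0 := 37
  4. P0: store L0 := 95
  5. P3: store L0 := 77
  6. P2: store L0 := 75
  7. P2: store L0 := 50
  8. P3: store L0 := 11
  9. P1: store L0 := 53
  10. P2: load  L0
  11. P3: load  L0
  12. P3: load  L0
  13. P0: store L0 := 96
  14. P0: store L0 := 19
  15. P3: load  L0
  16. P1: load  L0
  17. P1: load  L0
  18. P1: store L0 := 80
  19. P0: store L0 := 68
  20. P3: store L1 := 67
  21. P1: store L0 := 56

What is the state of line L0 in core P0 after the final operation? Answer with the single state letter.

state = I

step 1: P2: store L1 := 86  ⟶  IIMI  (L1)  txn=BusRdX  M[L1]=10
step 2: P0: load  L0  ⟶  SIII  (L0)  txn=BusRd  M[L0]=30
step 3: P1: store L0 := 37  ⟶  IMII  (L0)  txn=BusRdX  M[L0]=30
step 4: P0: store L0 := 95  ⟶  MIII  (L0)  txn=BusRdX+Flush  M[L0]=37
step 5: P3: store L0 := 77  ⟶  IIIM  (L0)  txn=BusRdX+Flush  M[L0]=95
step 6: P2: store L0 := 75  ⟶  IIMI  (L0)  txn=BusRdX+Flush  M[L0]=77
step 7: P2: store L0 := 50  ⟶  IIMI  (L0)  txn=∅  M[L0]=77
step 8: P3: store L0 := 11  ⟶  IIIM  (L0)  txn=BusRdX+Flush  M[L0]=50
step 9: P1: store L0 := 53  ⟶  IMII  (L0)  txn=BusRdX+Flush  M[L0]=11
step 10: P2: load  L0  ⟶  ISSI  (L0)  txn=BusRd+Flush  M[L0]=53
step 11: P3: load  L0  ⟶  ISSS  (L0)  txn=BusRd  M[L0]=53
step 12: P3: load  L0  ⟶  ISSS  (L0)  txn=∅  M[L0]=53
step 13: P0: store L0 := 96  ⟶  MIII  (L0)  txn=BusRdX  M[L0]=53
step 14: P0: store L0 := 19  ⟶  MIII  (L0)  txn=∅  M[L0]=53
step 15: P3: load  L0  ⟶  SIIS  (L0)  txn=BusRd+Flush  M[L0]=19
step 16: P1: load  L0  ⟶  SSIS  (L0)  txn=BusRd  M[L0]=19
step 17: P1: load  L0  ⟶  SSIS  (L0)  txn=∅  M[L0]=19
step 18: P1: store L0 := 80  ⟶  IMII  (L0)  txn=BusRdX  M[L0]=19
step 19: P0: store L0 := 68  ⟶  MIII  (L0)  txn=BusRdX+Flush  M[L0]=80
step 20: P3: store L1 := 67  ⟶  IIIM  (L1)  txn=BusRdX+Flush  M[L1]=86
step 21: P1: store L0 := 56  ⟶  IMII  (L0)  txn=BusRdX+Flush  M[L0]=68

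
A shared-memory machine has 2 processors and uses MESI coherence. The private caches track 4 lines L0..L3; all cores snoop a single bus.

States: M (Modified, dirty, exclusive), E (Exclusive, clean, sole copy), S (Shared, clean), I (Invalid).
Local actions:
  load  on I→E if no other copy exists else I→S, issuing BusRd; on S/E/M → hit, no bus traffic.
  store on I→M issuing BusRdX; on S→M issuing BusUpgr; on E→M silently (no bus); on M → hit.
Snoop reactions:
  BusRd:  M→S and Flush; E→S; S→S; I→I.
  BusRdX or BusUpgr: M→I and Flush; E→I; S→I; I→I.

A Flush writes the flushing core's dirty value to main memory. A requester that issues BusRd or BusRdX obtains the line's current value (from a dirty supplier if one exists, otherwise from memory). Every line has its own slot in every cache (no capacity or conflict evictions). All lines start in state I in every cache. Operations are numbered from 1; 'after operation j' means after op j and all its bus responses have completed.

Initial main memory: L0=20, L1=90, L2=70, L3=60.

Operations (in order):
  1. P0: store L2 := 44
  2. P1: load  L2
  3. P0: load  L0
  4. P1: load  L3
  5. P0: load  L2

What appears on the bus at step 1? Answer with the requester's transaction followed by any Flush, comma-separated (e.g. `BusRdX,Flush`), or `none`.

bus = BusRdX

  op1 P0: store L2 := 44 → M/I on L2; bus BusRdX; mem=70
  op2 P1: load  L2 → S/S on L2; bus BusRd Flush; mem=44
  op3 P0: load  L0 → E/I on L0; bus BusRd; mem=20
  op4 P1: load  L3 → I/E on L3; bus BusRd; mem=60
  op5 P0: load  L2 → S/S on L2; bus (none); mem=44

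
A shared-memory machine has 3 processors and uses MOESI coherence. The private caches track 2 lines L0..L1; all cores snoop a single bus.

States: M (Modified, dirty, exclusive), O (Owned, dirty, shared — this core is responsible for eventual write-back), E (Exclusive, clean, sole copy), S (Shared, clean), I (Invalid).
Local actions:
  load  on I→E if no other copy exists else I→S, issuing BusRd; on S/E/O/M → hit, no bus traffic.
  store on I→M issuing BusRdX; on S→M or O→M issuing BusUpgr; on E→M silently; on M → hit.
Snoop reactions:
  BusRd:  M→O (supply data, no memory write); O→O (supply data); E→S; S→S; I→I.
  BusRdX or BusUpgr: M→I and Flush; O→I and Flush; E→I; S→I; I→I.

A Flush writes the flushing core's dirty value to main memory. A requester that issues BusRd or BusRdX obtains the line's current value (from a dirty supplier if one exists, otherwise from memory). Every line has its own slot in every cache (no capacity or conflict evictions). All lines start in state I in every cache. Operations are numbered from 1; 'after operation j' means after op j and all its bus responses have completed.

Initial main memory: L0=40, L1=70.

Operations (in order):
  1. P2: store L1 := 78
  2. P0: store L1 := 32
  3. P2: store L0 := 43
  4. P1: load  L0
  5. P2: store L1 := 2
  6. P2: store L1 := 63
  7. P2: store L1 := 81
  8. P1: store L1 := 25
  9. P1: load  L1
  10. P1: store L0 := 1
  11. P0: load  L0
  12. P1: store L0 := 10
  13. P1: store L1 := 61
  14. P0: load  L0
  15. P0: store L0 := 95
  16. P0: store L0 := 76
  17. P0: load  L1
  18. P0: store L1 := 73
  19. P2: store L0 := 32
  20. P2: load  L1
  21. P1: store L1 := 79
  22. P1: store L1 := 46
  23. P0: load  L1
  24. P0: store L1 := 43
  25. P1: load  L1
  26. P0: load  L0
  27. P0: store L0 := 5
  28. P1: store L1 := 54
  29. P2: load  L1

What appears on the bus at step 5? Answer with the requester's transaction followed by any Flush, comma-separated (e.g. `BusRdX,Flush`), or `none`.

bus = BusRdX,Flush

step 1: P2: store L1 := 78  ⟶  IIM  (L1)  txn=BusRdX  M[L1]=70
step 2: P0: store L1 := 32  ⟶  MII  (L1)  txn=BusRdX+Flush  M[L1]=78
step 3: P2: store L0 := 43  ⟶  IIM  (L0)  txn=BusRdX  M[L0]=40
step 4: P1: load  L0  ⟶  ISO  (L0)  txn=BusRd  M[L0]=40
step 5: P2: store L1 := 2  ⟶  IIM  (L1)  txn=BusRdX+Flush  M[L1]=32
step 6: P2: store L1 := 63  ⟶  IIM  (L1)  txn=∅  M[L1]=32
step 7: P2: store L1 := 81  ⟶  IIM  (L1)  txn=∅  M[L1]=32
step 8: P1: store L1 := 25  ⟶  IMI  (L1)  txn=BusRdX+Flush  M[L1]=81
step 9: P1: load  L1  ⟶  IMI  (L1)  txn=∅  M[L1]=81
step 10: P1: store L0 := 1  ⟶  IMI  (L0)  txn=BusUpgr+Flush  M[L0]=43
step 11: P0: load  L0  ⟶  SOI  (L0)  txn=BusRd  M[L0]=43
step 12: P1: store L0 := 10  ⟶  IMI  (L0)  txn=BusUpgr  M[L0]=43
step 13: P1: store L1 := 61  ⟶  IMI  (L1)  txn=∅  M[L1]=81
step 14: P0: load  L0  ⟶  SOI  (L0)  txn=BusRd  M[L0]=43
step 15: P0: store L0 := 95  ⟶  MII  (L0)  txn=BusUpgr+Flush  M[L0]=10
step 16: P0: store L0 := 76  ⟶  MII  (L0)  txn=∅  M[L0]=10
step 17: P0: load  L1  ⟶  SOI  (L1)  txn=BusRd  M[L1]=81
step 18: P0: store L1 := 73  ⟶  MII  (L1)  txn=BusUpgr+Flush  M[L1]=61
step 19: P2: store L0 := 32  ⟶  IIM  (L0)  txn=BusRdX+Flush  M[L0]=76
step 20: P2: load  L1  ⟶  OIS  (L1)  txn=BusRd  M[L1]=61
step 21: P1: store L1 := 79  ⟶  IMI  (L1)  txn=BusRdX+Flush  M[L1]=73
step 22: P1: store L1 := 46  ⟶  IMI  (L1)  txn=∅  M[L1]=73
step 23: P0: load  L1  ⟶  SOI  (L1)  txn=BusRd  M[L1]=73
step 24: P0: store L1 := 43  ⟶  MII  (L1)  txn=BusUpgr+Flush  M[L1]=46
step 25: P1: load  L1  ⟶  OSI  (L1)  txn=BusRd  M[L1]=46
step 26: P0: load  L0  ⟶  SIO  (L0)  txn=BusRd  M[L0]=76
step 27: P0: store L0 := 5  ⟶  MII  (L0)  txn=BusUpgr+Flush  M[L0]=32
step 28: P1: store L1 := 54  ⟶  IMI  (L1)  txn=BusUpgr+Flush  M[L1]=43
step 29: P2: load  L1  ⟶  IOS  (L1)  txn=BusRd  M[L1]=43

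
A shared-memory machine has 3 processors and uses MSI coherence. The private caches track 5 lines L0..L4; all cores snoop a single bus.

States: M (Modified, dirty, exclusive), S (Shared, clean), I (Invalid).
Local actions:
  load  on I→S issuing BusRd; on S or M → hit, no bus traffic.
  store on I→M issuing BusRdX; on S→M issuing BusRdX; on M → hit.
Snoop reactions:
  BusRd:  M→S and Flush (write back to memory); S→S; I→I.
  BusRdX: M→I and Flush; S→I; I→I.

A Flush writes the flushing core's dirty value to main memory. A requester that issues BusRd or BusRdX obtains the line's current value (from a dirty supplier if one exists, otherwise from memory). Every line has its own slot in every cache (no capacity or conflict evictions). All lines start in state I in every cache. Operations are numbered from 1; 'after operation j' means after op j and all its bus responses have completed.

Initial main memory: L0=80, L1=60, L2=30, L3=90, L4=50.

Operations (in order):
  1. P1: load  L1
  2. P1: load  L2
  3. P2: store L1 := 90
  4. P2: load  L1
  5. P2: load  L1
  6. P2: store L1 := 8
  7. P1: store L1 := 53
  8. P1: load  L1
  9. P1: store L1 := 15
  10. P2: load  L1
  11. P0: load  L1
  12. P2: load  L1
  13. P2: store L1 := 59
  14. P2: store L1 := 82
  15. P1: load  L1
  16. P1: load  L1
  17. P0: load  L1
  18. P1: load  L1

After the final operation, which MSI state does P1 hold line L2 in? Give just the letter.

[1] P1: load  L1 | P0:I, P1:S(60), P2:I | bus: BusRd
[2] P1: load  L2 | P0:I, P1:S(30), P2:I | bus: BusRd
[3] P2: store L1 := 90 | P0:I, P1:I, P2:M(90) | bus: BusRdX
[4] P2: load  L1 | P0:I, P1:I, P2:M(90) | bus: none
[5] P2: load  L1 | P0:I, P1:I, P2:M(90) | bus: none
[6] P2: store L1 := 8 | P0:I, P1:I, P2:M(8) | bus: none
[7] P1: store L1 := 53 | P0:I, P1:M(53), P2:I | bus: BusRdX,Flush
[8] P1: load  L1 | P0:I, P1:M(53), P2:I | bus: none
[9] P1: store L1 := 15 | P0:I, P1:M(15), P2:I | bus: none
[10] P2: load  L1 | P0:I, P1:S(15), P2:S(15) | bus: BusRd,Flush
[11] P0: load  L1 | P0:S(15), P1:S(15), P2:S(15) | bus: BusRd
[12] P2: load  L1 | P0:S(15), P1:S(15), P2:S(15) | bus: none
[13] P2: store L1 := 59 | P0:I, P1:I, P2:M(59) | bus: BusRdX
[14] P2: store L1 := 82 | P0:I, P1:I, P2:M(82) | bus: none
[15] P1: load  L1 | P0:I, P1:S(82), P2:S(82) | bus: BusRd,Flush
[16] P1: load  L1 | P0:I, P1:S(82), P2:S(82) | bus: none
[17] P0: load  L1 | P0:S(82), P1:S(82), P2:S(82) | bus: BusRd
[18] P1: load  L1 | P0:S(82), P1:S(82), P2:S(82) | bus: none

state = S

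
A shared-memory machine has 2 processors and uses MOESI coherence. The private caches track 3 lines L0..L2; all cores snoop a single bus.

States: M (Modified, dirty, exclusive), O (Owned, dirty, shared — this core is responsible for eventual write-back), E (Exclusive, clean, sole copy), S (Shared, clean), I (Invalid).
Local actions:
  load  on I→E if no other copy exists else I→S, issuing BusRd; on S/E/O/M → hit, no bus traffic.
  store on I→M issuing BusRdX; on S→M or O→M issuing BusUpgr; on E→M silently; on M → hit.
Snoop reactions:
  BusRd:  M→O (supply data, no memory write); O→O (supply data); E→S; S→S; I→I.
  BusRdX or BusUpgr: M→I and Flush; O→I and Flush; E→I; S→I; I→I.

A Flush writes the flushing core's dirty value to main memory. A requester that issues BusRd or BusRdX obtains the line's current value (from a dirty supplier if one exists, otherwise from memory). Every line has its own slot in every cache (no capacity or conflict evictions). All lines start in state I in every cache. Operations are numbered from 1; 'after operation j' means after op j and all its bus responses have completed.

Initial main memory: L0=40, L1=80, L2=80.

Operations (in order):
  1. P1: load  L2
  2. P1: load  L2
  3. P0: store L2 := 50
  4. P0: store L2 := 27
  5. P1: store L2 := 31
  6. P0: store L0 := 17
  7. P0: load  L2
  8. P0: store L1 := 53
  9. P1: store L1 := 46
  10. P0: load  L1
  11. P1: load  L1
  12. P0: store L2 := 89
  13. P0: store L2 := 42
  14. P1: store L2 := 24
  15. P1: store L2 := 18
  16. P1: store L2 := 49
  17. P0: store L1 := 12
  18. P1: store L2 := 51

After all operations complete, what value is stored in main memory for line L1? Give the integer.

memory[L1] = 46

1. P1: load  L2  bus=[BusRd]  L2: P0=I P1=E  mem[L2]=80
2. P1: load  L2  bus=[-]  L2: P0=I P1=E  mem[L2]=80
3. P0: store L2 := 50  bus=[BusRdX]  L2: P0=M P1=I  mem[L2]=80
4. P0: store L2 := 27  bus=[-]  L2: P0=M P1=I  mem[L2]=80
5. P1: store L2 := 31  bus=[BusRdX,Flush]  L2: P0=I P1=M  mem[L2]=27
6. P0: store L0 := 17  bus=[BusRdX]  L0: P0=M P1=I  mem[L0]=40
7. P0: load  L2  bus=[BusRd]  L2: P0=S P1=O  mem[L2]=27
8. P0: store L1 := 53  bus=[BusRdX]  L1: P0=M P1=I  mem[L1]=80
9. P1: store L1 := 46  bus=[BusRdX,Flush]  L1: P0=I P1=M  mem[L1]=53
10. P0: load  L1  bus=[BusRd]  L1: P0=S P1=O  mem[L1]=53
11. P1: load  L1  bus=[-]  L1: P0=S P1=O  mem[L1]=53
12. P0: store L2 := 89  bus=[BusUpgr,Flush]  L2: P0=M P1=I  mem[L2]=31
13. P0: store L2 := 42  bus=[-]  L2: P0=M P1=I  mem[L2]=31
14. P1: store L2 := 24  bus=[BusRdX,Flush]  L2: P0=I P1=M  mem[L2]=42
15. P1: store L2 := 18  bus=[-]  L2: P0=I P1=M  mem[L2]=42
16. P1: store L2 := 49  bus=[-]  L2: P0=I P1=M  mem[L2]=42
17. P0: store L1 := 12  bus=[BusUpgr,Flush]  L1: P0=M P1=I  mem[L1]=46
18. P1: store L2 := 51  bus=[-]  L2: P0=I P1=M  mem[L2]=42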